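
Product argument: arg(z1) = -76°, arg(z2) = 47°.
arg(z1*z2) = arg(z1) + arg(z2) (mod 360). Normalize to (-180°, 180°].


arg(z1*z2) = -76° + 47° = -29°
Normalized to (-180°, 180°]: -29°

-29°


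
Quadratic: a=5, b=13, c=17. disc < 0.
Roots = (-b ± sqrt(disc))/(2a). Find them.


disc = 13^2 - 4*5*17 = 169 - 340 = -171
sqrt(|disc|) = sqrt(171) = 13.0767
Real part = -13/(2*5) = -1.3000
Imag part = 13.0767/(2*5) = 1.3077

-1.3000 ± 1.3077i


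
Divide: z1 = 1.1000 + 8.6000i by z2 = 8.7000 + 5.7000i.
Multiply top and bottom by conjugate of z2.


Conjugate of z2 = 8.7000 - 5.7000i
Numerator: (1.1000 + 8.6000i)(8.7000 - 5.7000i) = 58.5900 + 68.5500i
Denominator: 8.7^2 + 5.7^2 = 108.18
Result = (58.5900 + 68.5500i)/108.18

0.5416 + 0.6337i


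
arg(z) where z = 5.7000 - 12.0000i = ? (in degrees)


Re = 5.7, Im = -12
arg = atan2(-12, 5.7) = -64.5923 degrees

arg(z) = -64.5923 degrees


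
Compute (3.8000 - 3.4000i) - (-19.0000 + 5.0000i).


Real: 3.8 + 19 = 22.8
Imag: -3.4 - 5 = -8.4

22.8000 - 8.4000i


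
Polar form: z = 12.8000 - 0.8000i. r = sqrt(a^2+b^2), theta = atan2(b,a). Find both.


r = sqrt(163.84+0.64) = sqrt(164.48) = 12.8250
theta = atan2(-0.8, 12.8) = -3.5763 degrees

r = 12.8250, theta = -3.5763 degrees


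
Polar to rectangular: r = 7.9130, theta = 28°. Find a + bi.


a = 7.9130*cos(28°) = 7.9130*0.88295 = 6.9868
b = 7.9130*sin(28°) = 7.9130*0.46947 = 3.7149

6.9868 + 3.7149i


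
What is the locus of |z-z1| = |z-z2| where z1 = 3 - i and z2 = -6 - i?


Equal distances means the locus is the perpendicular bisector of z1 and z2.
Midpoint = ((3+(-6))/2, (-1+(-1))/2) = (-1.5000, -1.0000)

Perpendicular bisector through (-1.5000, -1.0000)


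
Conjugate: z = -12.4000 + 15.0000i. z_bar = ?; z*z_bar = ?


z_bar = -12.4000 - 15.0000i
z*z_bar = (-12.4)^2 + 15^2 = 153.76 + 225 = 378.76

z_bar = -12.4000 - 15.0000i, z*z_bar = 378.76


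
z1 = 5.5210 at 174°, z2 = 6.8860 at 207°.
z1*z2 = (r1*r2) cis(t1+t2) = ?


r = 5.5210 * 6.8860 = 38.0176
theta = 174° + 207° = 381° = 21° (mod 360)

38.0176 cis(21°)


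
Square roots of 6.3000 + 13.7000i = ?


|z| = sqrt(39.69+187.69) = 15.0791
sqrt((|z|+a)/2) = sqrt((15.0791+6.3)/2) = sqrt(10.6896) = 3.2695
sqrt((|z|-a)/2) = sqrt((15.0791-6.3)/2) = sqrt(4.3896) = 2.0951

±(3.2695 + 2.0951i) i.e. 3.2695 + 2.0951i and -3.2695 - 2.0951i


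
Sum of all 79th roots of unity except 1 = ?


With w = e^(2*pi*i/79), all 79 of the 79th roots of unity w^0 = 1, w, ..., w^(78) sum to 0: 1 + w + ... + w^(78) = (1 - w^79)/(1 - w) = 0 since w^79 = 1, w ≠ 1.
Removing the root 1: w + w^2 + ... + w^(78) = 0 - 1 = -1

Sum = -1


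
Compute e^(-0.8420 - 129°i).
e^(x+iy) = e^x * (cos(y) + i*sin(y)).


e^-0.8420 = 0.4308
cos(-129°) = -0.6293
sin(-129°) = -0.7771
Real = 0.4308*(-0.6293) = -0.2711
Imag = 0.4308*(-0.7771) = -0.3348

-0.2711 - 0.3348i


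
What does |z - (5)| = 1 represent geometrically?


|z - z0| = r is a circle with center z0 and radius r.
Center = (5, 0), radius = 1

Circle with center (5, 0) and radius 1


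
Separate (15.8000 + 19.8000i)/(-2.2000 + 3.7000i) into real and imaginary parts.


Multiply by conjugate: (15.8000 + 19.8000i)(-2.2000 - 3.7000i) / ((-2.2)^2 + 3.7^2)
Numerator real = 15.8*(-2.2) + 19.8*3.7 = 38.5
Numerator imag = 19.8*(-2.2) - 15.8*3.7 = -102.02
Denominator = 18.53
Re(z) = 38.5/18.53 = 2.0777
Im(z) = -102.02/18.53 = -5.5057

Re(z) = 2.0777, Im(z) = -5.5057


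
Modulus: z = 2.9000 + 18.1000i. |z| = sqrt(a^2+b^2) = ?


|z| = sqrt(2.9^2 + 18.1^2) = sqrt(8.41 + 327.61) = sqrt(336.02) = 18.3308

|z| = 18.3308


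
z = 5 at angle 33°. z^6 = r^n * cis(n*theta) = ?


r^6 = 5^6 = 15625
n*theta = 6*33° = 198° = 198° (mod 360)
a = 15625*cos(198°) = -14860.2581
b = 15625*sin(198°) = -4828.3905

15625 cis(198°) = -14860.2581 - 4828.3905i


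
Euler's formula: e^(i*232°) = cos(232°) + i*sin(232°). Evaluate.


cos(232°) = -0.6157
sin(232°) = -0.7880

e^(i*232°) = -0.6157 - 0.7880i


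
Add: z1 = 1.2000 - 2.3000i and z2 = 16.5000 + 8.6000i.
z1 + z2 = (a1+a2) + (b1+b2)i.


Real: 1.2 + 16.5 = 17.7
Imag: -2.3 + 8.6 = 6.3

17.7000 + 6.3000i


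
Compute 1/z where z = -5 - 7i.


|z|^2 = 25+49 = 74
1/z = (-5 + 7i)/74

1/z = -0.0676 + 0.0946i


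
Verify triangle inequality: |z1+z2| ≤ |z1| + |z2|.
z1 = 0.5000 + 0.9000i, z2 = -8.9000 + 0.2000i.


|z1| = sqrt(0.5^2 + 0.9^2) = sqrt(1.06) = 1.0296
|z2| = sqrt((-8.9)^2 + 0.2^2) = sqrt(79.25) = 8.9022
z1+z2 = -8.4000 + 1.1000i
|z1+z2| = sqrt(71.77) = 8.4717
|z1|+|z2| = 1.0296 + 8.9022 = 9.9318

|z1+z2| = 8.4717 ≤ |z1|+|z2| = 9.9318 (verified)


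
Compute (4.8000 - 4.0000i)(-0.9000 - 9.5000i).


Real = 4.8*(-0.9) - (-4)*(-9.5) = -4.32 - 38 = -42.32
Imag = 4.8*(-9.5) - (0.9)*(-4) = -45.6 + 3.6 = -42

-42.3200 - 42.0000i


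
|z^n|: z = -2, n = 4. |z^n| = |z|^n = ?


|z| = sqrt(4+0) = sqrt(4) = 2
|z^4| = |z|^4 = 2^4 = 16

|z^4| = 16


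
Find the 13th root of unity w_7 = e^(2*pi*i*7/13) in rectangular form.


Angle = 360*7/13 = 193.8462°
a = cos(193.8462°) = -0.9709
b = sin(193.8462°) = -0.2393

-0.9709 - 0.2393i


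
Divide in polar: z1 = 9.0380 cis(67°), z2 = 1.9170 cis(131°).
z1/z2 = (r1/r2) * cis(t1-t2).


r = 9.0380 / 1.9170 = 4.7147
theta = 67° - 131° = -64° = 296° (mod 360)

4.7147 cis(296°)


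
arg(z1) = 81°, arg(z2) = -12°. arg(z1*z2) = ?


arg(z1*z2) = 81° - 12° = 69°
Normalized to (-180°, 180°]: 69°

69°


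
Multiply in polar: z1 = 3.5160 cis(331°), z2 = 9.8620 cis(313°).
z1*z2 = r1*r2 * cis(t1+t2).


r = 3.5160 * 9.8620 = 34.6748
theta = 331° + 313° = 644° = 284° (mod 360)

34.6748 cis(284°)


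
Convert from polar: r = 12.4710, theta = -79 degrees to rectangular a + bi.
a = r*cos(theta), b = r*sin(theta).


a = 12.4710*cos(-79°) = 12.4710*0.19081 = 2.3796
b = 12.4710*sin(-79°) = 12.4710*(-0.98163) = -12.2419

2.3796 - 12.2419i


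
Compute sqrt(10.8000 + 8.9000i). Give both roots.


|z| = sqrt(116.64+79.21) = 13.9946
sqrt((|z|+a)/2) = sqrt((13.9946+10.8)/2) = sqrt(12.3973) = 3.5210
sqrt((|z|-a)/2) = sqrt((13.9946-10.8)/2) = sqrt(1.5973) = 1.2639

±(3.5210 + 1.2639i) i.e. 3.5210 + 1.2639i and -3.5210 - 1.2639i


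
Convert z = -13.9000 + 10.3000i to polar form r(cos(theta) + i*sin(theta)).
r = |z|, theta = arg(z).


r = sqrt(193.21+106.09) = sqrt(299.3) = 17.3003
theta = atan2(10.3, -13.9) = 143.4613 degrees

r = 17.3003, theta = 143.4613 degrees


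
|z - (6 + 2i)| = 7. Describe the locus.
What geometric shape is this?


|z - z0| = r is a circle with center z0 and radius r.
Center = (6, 2), radius = 7

Circle with center (6, 2) and radius 7


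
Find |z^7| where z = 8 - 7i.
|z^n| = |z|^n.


|z| = sqrt(64+49) = sqrt(113) = 10.6301
|z^7| = |z|^7 = (sqrt(113))^7 = 113^3 * sqrt(113) = 1442897*sqrt(113)

|z^7| = 1442897*sqrt(113) ≈ 15338205.5028


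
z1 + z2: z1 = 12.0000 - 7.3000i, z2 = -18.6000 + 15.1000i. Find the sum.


Real: 12 - 18.6 = -6.6
Imag: -7.3 + 15.1 = 7.8

-6.6000 + 7.8000i


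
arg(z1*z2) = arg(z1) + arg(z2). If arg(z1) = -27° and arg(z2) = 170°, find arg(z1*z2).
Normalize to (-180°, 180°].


arg(z1*z2) = -27° + 170° = 143°
Normalized to (-180°, 180°]: 143°

143°


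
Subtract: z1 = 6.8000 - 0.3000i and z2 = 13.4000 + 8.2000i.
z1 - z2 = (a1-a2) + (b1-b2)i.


Real: 6.8 - 13.4 = -6.6
Imag: -0.3 - 8.2 = -8.5

-6.6000 - 8.5000i


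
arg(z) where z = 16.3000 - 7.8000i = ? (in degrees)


Re = 16.3, Im = -7.8
arg = atan2(-7.8, 16.3) = -25.5724 degrees

arg(z) = -25.5724 degrees


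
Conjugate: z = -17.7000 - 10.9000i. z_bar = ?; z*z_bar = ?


z_bar = -17.7000 + 10.9000i
z*z_bar = (-17.7)^2 + (-10.9)^2 = 313.29 + 118.81 = 432.1

z_bar = -17.7000 + 10.9000i, z*z_bar = 432.1


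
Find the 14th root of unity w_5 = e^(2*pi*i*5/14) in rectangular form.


Angle = 360*5/14 = 128.5714°
a = cos(128.5714°) = -0.6235
b = sin(128.5714°) = 0.7818

-0.6235 + 0.7818i


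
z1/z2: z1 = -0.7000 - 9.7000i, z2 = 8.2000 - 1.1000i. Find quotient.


Conjugate of z2 = 8.2000 + 1.1000i
Numerator: (-0.7000 - 9.7000i)(8.2000 + 1.1000i) = 4.9300 - 80.3100i
Denominator: 8.2^2 + (-1.1)^2 = 68.45
Result = (4.9300 - 80.3100i)/68.45

0.0720 - 1.1733i


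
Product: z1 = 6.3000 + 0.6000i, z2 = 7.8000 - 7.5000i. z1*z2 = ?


Real = 6.3*7.8 - 0.6*(-7.5) = 49.14 - (-4.5) = 53.64
Imag = 6.3*(-7.5) + 7.8*0.6 = -47.25 + 4.68 = -42.57

53.6400 - 42.5700i


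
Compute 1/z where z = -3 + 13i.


|z|^2 = 9+169 = 178
1/z = (-3 - 13i)/178

1/z = -0.0169 - 0.0730i


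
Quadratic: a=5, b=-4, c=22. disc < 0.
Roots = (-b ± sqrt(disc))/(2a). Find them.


disc = (-4)^2 - 4*5*22 = 16 - 440 = -424
sqrt(|disc|) = sqrt(424) = 20.5913
Real part = 4/(2*5) = 0.4000
Imag part = 20.5913/(2*5) = 2.0591

0.4000 ± 2.0591i


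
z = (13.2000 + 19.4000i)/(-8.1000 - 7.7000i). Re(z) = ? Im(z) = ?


Multiply by conjugate: (13.2000 + 19.4000i)(-8.1000 + 7.7000i) / ((-8.1)^2 + (-7.7)^2)
Numerator real = 13.2*(-8.1) + 19.4*(-7.7) = -256.3
Numerator imag = 19.4*(-8.1) - 13.2*(-7.7) = -55.5
Denominator = 124.9
Re(z) = -256.3/124.9 = -2.0520
Im(z) = -55.5/124.9 = -0.4444

Re(z) = -2.0520, Im(z) = -0.4444


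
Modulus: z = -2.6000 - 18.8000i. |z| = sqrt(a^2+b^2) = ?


|z| = sqrt((-2.6)^2 + (-18.8)^2) = sqrt(6.76 + 353.44) = sqrt(360.2) = 18.9789

|z| = 18.9789


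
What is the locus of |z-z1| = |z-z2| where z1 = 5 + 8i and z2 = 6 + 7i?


Equal distances means the locus is the perpendicular bisector of z1 and z2.
Midpoint = ((5+6)/2, (8+7)/2) = (5.5000, 7.5000)

Perpendicular bisector through (5.5000, 7.5000)


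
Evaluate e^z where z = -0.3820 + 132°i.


e^-0.3820 = 0.6825
cos(132°) = -0.6691
sin(132°) = 0.7431
Real = 0.6825*(-0.6691) = -0.4567
Imag = 0.6825*0.7431 = 0.5072

-0.4567 + 0.5072i


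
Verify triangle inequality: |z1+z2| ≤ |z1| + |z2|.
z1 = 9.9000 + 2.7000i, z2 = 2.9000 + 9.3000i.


|z1| = sqrt(9.9^2 + 2.7^2) = sqrt(105.3) = 10.2616
|z2| = sqrt(2.9^2 + 9.3^2) = sqrt(94.9) = 9.7417
z1+z2 = 12.8000 + 12.0000i
|z1+z2| = sqrt(307.84) = 17.5454
|z1|+|z2| = 10.2616 + 9.7417 = 20.0033

|z1+z2| = 17.5454 ≤ |z1|+|z2| = 20.0033 (verified)


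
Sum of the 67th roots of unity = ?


The sum of all 67th roots of unity is 0.
Geometric series: (1 - w^67)/(1 - w) = (1-1)/(1-w) = 0 since w^67 = 1, w ≠ 1.
Alternatively: coefficient of z^66 in z^67 - 1 is 0.

0


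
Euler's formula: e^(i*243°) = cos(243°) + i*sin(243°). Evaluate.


cos(243°) = -0.4540
sin(243°) = -0.8910

e^(i*243°) = -0.4540 - 0.8910i


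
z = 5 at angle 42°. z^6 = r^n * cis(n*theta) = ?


r^6 = 5^6 = 15625
n*theta = 6*42° = 252° = 252° (mod 360)
a = 15625*cos(252°) = -4828.3905
b = 15625*sin(252°) = -14860.2581

15625 cis(252°) = -4828.3905 - 14860.2581i


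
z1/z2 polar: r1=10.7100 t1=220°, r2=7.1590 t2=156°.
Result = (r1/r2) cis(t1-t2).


r = 10.7100 / 7.1590 = 1.4960
theta = 220° - 156° = 64° = 64° (mod 360)

1.4960 cis(64°)


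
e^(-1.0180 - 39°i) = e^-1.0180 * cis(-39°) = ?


e^-1.0180 = 0.3613
cos(-39°) = 0.7771
sin(-39°) = -0.6293
Real = 0.3613*0.7771 = 0.2808
Imag = 0.3613*(-0.6293) = -0.2274

0.2808 - 0.2274i


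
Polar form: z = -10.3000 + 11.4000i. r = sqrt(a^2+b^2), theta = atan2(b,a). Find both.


r = sqrt(106.09+129.96) = sqrt(236.05) = 15.3639
theta = atan2(11.4, -10.3) = 132.0981 degrees

r = 15.3639, theta = 132.0981 degrees


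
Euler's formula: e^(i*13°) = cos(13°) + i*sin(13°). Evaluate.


cos(13°) = 0.9744
sin(13°) = 0.2250

e^(i*13°) = 0.9744 + 0.2250i


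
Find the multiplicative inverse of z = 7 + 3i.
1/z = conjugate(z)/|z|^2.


|z|^2 = 49+9 = 58
1/z = (7 - 3i)/58

1/z = 0.1207 - 0.0517i


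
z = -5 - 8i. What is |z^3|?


|z| = sqrt(25+64) = sqrt(89) = 9.4340
|z^3| = |z|^3 = (sqrt(89))^3 = 89*sqrt(89)

|z^3| = 89*sqrt(89) ≈ 839.6243


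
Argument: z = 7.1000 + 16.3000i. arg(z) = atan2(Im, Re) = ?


Re = 7.1, Im = 16.3
arg = atan2(16.3, 7.1) = 66.4629 degrees

arg(z) = 66.4629 degrees


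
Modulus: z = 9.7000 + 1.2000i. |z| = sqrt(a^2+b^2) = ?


|z| = sqrt(9.7^2 + 1.2^2) = sqrt(94.09 + 1.44) = sqrt(95.53) = 9.7739

|z| = 9.7739


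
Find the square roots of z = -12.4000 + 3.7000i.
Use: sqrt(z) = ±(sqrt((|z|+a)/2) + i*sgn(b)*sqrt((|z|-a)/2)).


|z| = sqrt(153.76+13.69) = 12.9402
sqrt((|z|+a)/2) = sqrt((12.9402+(-12.4))/2) = sqrt(0.2701) = 0.5197
sqrt((|z|-a)/2) = sqrt((12.9402-(-12.4))/2) = sqrt(12.6701) = 3.5595

±(0.5197 + 3.5595i) i.e. 0.5197 + 3.5595i and -0.5197 - 3.5595i


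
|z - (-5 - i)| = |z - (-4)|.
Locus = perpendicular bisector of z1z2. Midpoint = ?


Equal distances means the locus is the perpendicular bisector of z1 and z2.
Midpoint = ((-5+(-4))/2, (-1+0)/2) = (-4.5000, -0.5000)

Perpendicular bisector through (-4.5000, -0.5000)


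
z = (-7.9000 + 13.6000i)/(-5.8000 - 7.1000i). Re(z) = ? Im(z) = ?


Multiply by conjugate: (-7.9000 + 13.6000i)(-5.8000 + 7.1000i) / ((-5.8)^2 + (-7.1)^2)
Numerator real = -7.9*(-5.8) + 13.6*(-7.1) = -50.74
Numerator imag = 13.6*(-5.8) - (-7.9)*(-7.1) = -134.97
Denominator = 84.05
Re(z) = -50.74/84.05 = -0.6037
Im(z) = -134.97/84.05 = -1.6058

Re(z) = -0.6037, Im(z) = -1.6058


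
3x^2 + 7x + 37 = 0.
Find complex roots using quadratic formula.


disc = 7^2 - 4*3*37 = 49 - 444 = -395
sqrt(|disc|) = sqrt(395) = 19.8746
Real part = -7/(2*3) = -1.1667
Imag part = 19.8746/(2*3) = 3.3124

-1.1667 ± 3.3124i


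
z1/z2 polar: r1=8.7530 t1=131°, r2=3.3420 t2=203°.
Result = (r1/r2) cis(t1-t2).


r = 8.7530 / 3.3420 = 2.6191
theta = 131° - 203° = -72° = 288° (mod 360)

2.6191 cis(288°)


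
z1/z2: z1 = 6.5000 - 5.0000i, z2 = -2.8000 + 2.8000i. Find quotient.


Conjugate of z2 = -2.8000 - 2.8000i
Numerator: (6.5000 - 5.0000i)(-2.8000 - 2.8000i) = -32.2000 - 4.2000i
Denominator: (-2.8)^2 + 2.8^2 = 15.68
Result = (-32.2000 - 4.2000i)/15.68

-2.0536 - 0.2679i


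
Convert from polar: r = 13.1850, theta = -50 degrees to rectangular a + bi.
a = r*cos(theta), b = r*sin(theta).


a = 13.1850*cos(-50°) = 13.1850*0.64279 = 8.4752
b = 13.1850*sin(-50°) = 13.1850*(-0.766044) = -10.1003

8.4752 - 10.1003i


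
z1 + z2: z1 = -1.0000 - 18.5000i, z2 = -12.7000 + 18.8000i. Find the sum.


Real: -1 - 12.7 = -13.7
Imag: -18.5 + 18.8 = 0.3

-13.7000 + 0.3000i


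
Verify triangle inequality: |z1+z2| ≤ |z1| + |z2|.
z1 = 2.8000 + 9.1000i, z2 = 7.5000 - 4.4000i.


|z1| = sqrt(2.8^2 + 9.1^2) = sqrt(90.65) = 9.5210
|z2| = sqrt(7.5^2 + (-4.4)^2) = sqrt(75.61) = 8.6954
z1+z2 = 10.3000 + 4.7000i
|z1+z2| = sqrt(128.18) = 11.3217
|z1|+|z2| = 9.5210 + 8.6954 = 18.2164

|z1+z2| = 11.3217 ≤ |z1|+|z2| = 18.2164 (verified)


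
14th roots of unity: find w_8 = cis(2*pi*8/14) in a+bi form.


Angle = 360*8/14 = 205.7143°
a = cos(205.7143°) = -0.9010
b = sin(205.7143°) = -0.4339

-0.9010 - 0.4339i


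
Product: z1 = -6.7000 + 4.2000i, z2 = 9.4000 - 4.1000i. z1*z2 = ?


Real = -6.7*9.4 - 4.2*(-4.1) = -62.98 - (-17.22) = -45.76
Imag = -6.7*(-4.1) + 9.4*4.2 = 27.47 + 39.48 = 66.95

-45.7600 + 66.9500i


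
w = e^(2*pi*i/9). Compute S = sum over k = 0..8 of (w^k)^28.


The roots are w_k = w^k with w = e^(2*pi*i/9), and (w^k)^28 = (w^28)^k.
So S = 1 + u + u^2 + ... + u^(8) with u = w^28.
28 = 3*9 + 1, so 28 is not a multiple of 9: u = (w^9)^3 * w^1 = w^1 ≠ 1 (w is a primitive 9th root), while u^9 = (w^9)^28 = 1.
Geometric series: S = (1 - u^9)/(1 - u) = (1 - 1)/(1 - u) = 0

S = 0


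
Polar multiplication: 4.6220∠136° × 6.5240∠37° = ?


r = 4.6220 * 6.5240 = 30.1539
theta = 136° + 37° = 173° = 173° (mod 360)

30.1539 cis(173°)


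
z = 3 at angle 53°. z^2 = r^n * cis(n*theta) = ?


r^2 = 3^2 = 9
n*theta = 2*53° = 106° = 106° (mod 360)
a = 9*cos(106°) = -2.4807
b = 9*sin(106°) = 8.6514

9 cis(106°) = -2.4807 + 8.6514i


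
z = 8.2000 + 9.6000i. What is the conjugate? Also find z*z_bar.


z_bar = 8.2000 - 9.6000i
z*z_bar = 8.2^2 + 9.6^2 = 67.24 + 92.16 = 159.4

z_bar = 8.2000 - 9.6000i, z*z_bar = 159.4


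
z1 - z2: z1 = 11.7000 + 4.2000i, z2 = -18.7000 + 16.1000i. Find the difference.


Real: 11.7 + 18.7 = 30.4
Imag: 4.2 - 16.1 = -11.9

30.4000 - 11.9000i


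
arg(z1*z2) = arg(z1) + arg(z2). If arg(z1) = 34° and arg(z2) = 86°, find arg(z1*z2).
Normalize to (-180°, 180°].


arg(z1*z2) = 34° + 86° = 120°
Normalized to (-180°, 180°]: 120°

120°


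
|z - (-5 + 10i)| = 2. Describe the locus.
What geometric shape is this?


|z - z0| = r is a circle with center z0 and radius r.
Center = (-5, 10), radius = 2

Circle with center (-5, 10) and radius 2


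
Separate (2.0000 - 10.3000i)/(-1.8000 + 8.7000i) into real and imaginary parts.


Multiply by conjugate: (2.0000 - 10.3000i)(-1.8000 - 8.7000i) / ((-1.8)^2 + 8.7^2)
Numerator real = 2*(-1.8) - (10.3)*8.7 = -93.21
Numerator imag = -10.3*(-1.8) - 2*8.7 = 1.14
Denominator = 78.93
Re(z) = -93.21/78.93 = -1.1809
Im(z) = 1.14/78.93 = 0.0144

Re(z) = -1.1809, Im(z) = 0.0144


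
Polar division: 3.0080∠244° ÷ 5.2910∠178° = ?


r = 3.0080 / 5.2910 = 0.5685
theta = 244° - 178° = 66° = 66° (mod 360)

0.5685 cis(66°)


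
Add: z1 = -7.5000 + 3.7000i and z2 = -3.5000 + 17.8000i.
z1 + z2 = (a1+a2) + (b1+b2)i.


Real: -7.5 - 3.5 = -11
Imag: 3.7 + 17.8 = 21.5

-11.0000 + 21.5000i


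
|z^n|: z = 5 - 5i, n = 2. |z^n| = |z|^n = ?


|z| = sqrt(25+25) = sqrt(50) = 7.0711
|z^2| = |z|^2 = (sqrt(50))^2 = 50

|z^2| = 50


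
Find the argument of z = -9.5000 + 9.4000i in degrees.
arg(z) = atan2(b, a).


Re = -9.5, Im = 9.4
arg = atan2(9.4, -9.5) = 135.3031 degrees

arg(z) = 135.3031 degrees


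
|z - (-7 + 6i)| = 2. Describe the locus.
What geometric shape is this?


|z - z0| = r is a circle with center z0 and radius r.
Center = (-7, 6), radius = 2

Circle with center (-7, 6) and radius 2


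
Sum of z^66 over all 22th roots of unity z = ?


The roots are w_k = w^k with w = e^(2*pi*i/22), and (w^k)^66 = (w^66)^k.
So S = 1 + u + u^2 + ... + u^(21) with u = w^66.
66 = 3*22 + 0, so 66 is a multiple of 22 and u = (w^22)^3 = 1.
Every one of the 22 terms equals 1: S = 22

S = 22


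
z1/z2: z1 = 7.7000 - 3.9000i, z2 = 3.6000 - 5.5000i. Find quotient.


Conjugate of z2 = 3.6000 + 5.5000i
Numerator: (7.7000 - 3.9000i)(3.6000 + 5.5000i) = 49.1700 + 28.3100i
Denominator: 3.6^2 + (-5.5)^2 = 43.21
Result = (49.1700 + 28.3100i)/43.21

1.1379 + 0.6552i


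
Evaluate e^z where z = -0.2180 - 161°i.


e^-0.2180 = 0.8041
cos(-161°) = -0.9455
sin(-161°) = -0.3256
Real = 0.8041*(-0.9455) = -0.7603
Imag = 0.8041*(-0.3256) = -0.2618

-0.7603 - 0.2618i


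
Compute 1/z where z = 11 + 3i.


|z|^2 = 121+9 = 130
1/z = (11 - 3i)/130

1/z = 0.0846 - 0.0231i


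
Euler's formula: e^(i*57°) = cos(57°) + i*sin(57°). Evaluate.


cos(57°) = 0.5446
sin(57°) = 0.8387

e^(i*57°) = 0.5446 + 0.8387i


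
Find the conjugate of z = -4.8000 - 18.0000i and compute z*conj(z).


z_bar = -4.8000 + 18.0000i
z*z_bar = (-4.8)^2 + (-18)^2 = 23.04 + 324 = 347.04

z_bar = -4.8000 + 18.0000i, z*z_bar = 347.04


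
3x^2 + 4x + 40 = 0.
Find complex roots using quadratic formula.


disc = 4^2 - 4*3*40 = 16 - 480 = -464
sqrt(|disc|) = sqrt(464) = 21.5407
Real part = -4/(2*3) = -0.6667
Imag part = 21.5407/(2*3) = 3.5901

-0.6667 ± 3.5901i


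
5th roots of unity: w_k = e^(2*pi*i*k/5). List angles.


The 5th roots of unity are cis(360k/5°) for k=0..4
Angle step = 360/5 = 72°
Primitive root: cis(72°)
Primitive root = 0.3090 + 0.9511i

5 roots at angles: 0°, 72°, 144°, 216°, 288°


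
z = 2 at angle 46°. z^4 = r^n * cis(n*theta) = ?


r^4 = 2^4 = 16
n*theta = 4*46° = 184° = 184° (mod 360)
a = 16*cos(184°) = -15.9610
b = 16*sin(184°) = -1.1161

16 cis(184°) = -15.9610 - 1.1161i


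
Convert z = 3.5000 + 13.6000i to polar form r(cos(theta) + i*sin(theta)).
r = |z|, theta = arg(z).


r = sqrt(12.25+184.96) = sqrt(197.21) = 14.0431
theta = atan2(13.6, 3.5) = 75.5679 degrees

r = 14.0431, theta = 75.5679 degrees


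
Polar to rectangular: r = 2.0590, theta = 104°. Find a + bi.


a = 2.0590*cos(104°) = 2.0590*(-0.2419) = -0.4981
b = 2.0590*sin(104°) = 2.0590*0.9703 = 1.9978

-0.4981 + 1.9978i


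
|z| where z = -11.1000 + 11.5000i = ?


|z| = sqrt((-11.1)^2 + 11.5^2) = sqrt(123.21 + 132.25) = sqrt(255.46) = 15.9831

|z| = 15.9831


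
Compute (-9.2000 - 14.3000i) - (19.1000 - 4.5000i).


Real: -9.2 - 19.1 = -28.3
Imag: -14.3 + 4.5 = -9.8

-28.3000 - 9.8000i


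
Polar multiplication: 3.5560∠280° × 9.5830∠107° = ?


r = 3.5560 * 9.5830 = 34.0771
theta = 280° + 107° = 387° = 27° (mod 360)

34.0771 cis(27°)


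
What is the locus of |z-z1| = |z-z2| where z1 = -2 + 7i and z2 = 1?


Equal distances means the locus is the perpendicular bisector of z1 and z2.
Midpoint = ((-2+1)/2, (7+0)/2) = (-0.5000, 3.5000)

Perpendicular bisector through (-0.5000, 3.5000)


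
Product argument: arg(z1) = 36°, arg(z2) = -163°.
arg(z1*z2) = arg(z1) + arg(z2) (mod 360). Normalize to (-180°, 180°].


arg(z1*z2) = 36° - 163° = -127°
Normalized to (-180°, 180°]: -127°

-127°


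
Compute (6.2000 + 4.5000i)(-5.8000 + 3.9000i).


Real = 6.2*(-5.8) - 4.5*3.9 = -35.96 - 17.55 = -53.51
Imag = 6.2*3.9 - (5.8)*4.5 = 24.18 - (26.1) = -1.92

-53.5100 - 1.9200i


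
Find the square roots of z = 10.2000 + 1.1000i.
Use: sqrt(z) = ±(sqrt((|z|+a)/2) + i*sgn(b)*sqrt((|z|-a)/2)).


|z| = sqrt(104.04+1.21) = 10.2591
sqrt((|z|+a)/2) = sqrt((10.2591+10.2)/2) = sqrt(10.2296) = 3.1984
sqrt((|z|-a)/2) = sqrt((10.2591-10.2)/2) = sqrt(0.0296) = 0.1720

±(3.1984 + 0.1720i) i.e. 3.1984 + 0.1720i and -3.1984 - 0.1720i


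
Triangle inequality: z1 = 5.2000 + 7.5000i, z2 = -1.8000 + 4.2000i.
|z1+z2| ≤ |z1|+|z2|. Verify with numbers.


|z1| = sqrt(5.2^2 + 7.5^2) = sqrt(83.29) = 9.1263
|z2| = sqrt((-1.8)^2 + 4.2^2) = sqrt(20.88) = 4.5695
z1+z2 = 3.4000 + 11.7000i
|z1+z2| = sqrt(148.45) = 12.1840
|z1|+|z2| = 9.1263 + 4.5695 = 13.6958

|z1+z2| = 12.1840 ≤ |z1|+|z2| = 13.6958 (verified)


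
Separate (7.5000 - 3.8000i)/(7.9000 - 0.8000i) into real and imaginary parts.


Multiply by conjugate: (7.5000 - 3.8000i)(7.9000 + 0.8000i) / (7.9^2 + (-0.8)^2)
Numerator real = 7.5*7.9 - (3.8)*(-0.8) = 62.29
Numerator imag = -3.8*7.9 - 7.5*(-0.8) = -24.02
Denominator = 63.05
Re(z) = 62.29/63.05 = 0.9879
Im(z) = -24.02/63.05 = -0.3810

Re(z) = 0.9879, Im(z) = -0.3810


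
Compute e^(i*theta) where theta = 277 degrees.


cos(277°) = 0.1219
sin(277°) = -0.9925

e^(i*277°) = 0.1219 - 0.9925i


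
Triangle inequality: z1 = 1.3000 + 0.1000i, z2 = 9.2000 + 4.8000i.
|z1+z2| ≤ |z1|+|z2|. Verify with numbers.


|z1| = sqrt(1.3^2 + 0.1^2) = sqrt(1.7) = 1.3038
|z2| = sqrt(9.2^2 + 4.8^2) = sqrt(107.68) = 10.3769
z1+z2 = 10.5000 + 4.9000i
|z1+z2| = sqrt(134.26) = 11.5871
|z1|+|z2| = 1.3038 + 10.3769 = 11.6807

|z1+z2| = 11.5871 ≤ |z1|+|z2| = 11.6807 (verified)


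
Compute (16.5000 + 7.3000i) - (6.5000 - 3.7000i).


Real: 16.5 - 6.5 = 10
Imag: 7.3 + 3.7 = 11

10.0000 + 11.0000i


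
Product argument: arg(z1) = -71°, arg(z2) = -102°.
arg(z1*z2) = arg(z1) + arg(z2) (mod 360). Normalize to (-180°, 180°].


arg(z1*z2) = -71° - 102° = -173°
Normalized to (-180°, 180°]: -173°

-173°


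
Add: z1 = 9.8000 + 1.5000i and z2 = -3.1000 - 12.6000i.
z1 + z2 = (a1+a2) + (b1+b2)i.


Real: 9.8 - 3.1 = 6.7
Imag: 1.5 - 12.6 = -11.1

6.7000 - 11.1000i


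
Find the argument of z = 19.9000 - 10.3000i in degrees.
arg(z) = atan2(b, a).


Re = 19.9, Im = -10.3
arg = atan2(-10.3, 19.9) = -27.3655 degrees

arg(z) = -27.3655 degrees


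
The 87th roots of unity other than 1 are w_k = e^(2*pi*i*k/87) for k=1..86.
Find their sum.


With w = e^(2*pi*i/87), all 87 of the 87th roots of unity w^0 = 1, w, ..., w^(86) sum to 0: 1 + w + ... + w^(86) = (1 - w^87)/(1 - w) = 0 since w^87 = 1, w ≠ 1.
Removing the root 1: w + w^2 + ... + w^(86) = 0 - 1 = -1

Sum = -1


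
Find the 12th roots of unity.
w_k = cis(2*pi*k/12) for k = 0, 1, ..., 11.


The 12th roots of unity are cis(360k/12°) for k=0..11
Angle step = 360/12 = 30°
Primitive root: cis(30°)
Primitive root = 0.8660 + 0.5000i

12 roots at angles: 0°, 30°, 60°, 90°, 120°, 150°, 180°, 210°, 240°, 270°, 300°, 330°


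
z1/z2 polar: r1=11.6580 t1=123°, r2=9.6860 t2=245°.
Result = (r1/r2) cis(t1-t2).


r = 11.6580 / 9.6860 = 1.2036
theta = 123° - 245° = -122° = 238° (mod 360)

1.2036 cis(238°)


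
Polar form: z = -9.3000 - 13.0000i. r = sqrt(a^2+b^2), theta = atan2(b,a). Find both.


r = sqrt(86.49+169) = sqrt(255.49) = 15.9841
theta = atan2(-13, -9.3) = -125.5793 degrees

r = 15.9841, theta = -125.5793 degrees


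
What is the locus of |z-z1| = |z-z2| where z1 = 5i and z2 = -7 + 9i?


Equal distances means the locus is the perpendicular bisector of z1 and z2.
Midpoint = ((0+(-7))/2, (5+9)/2) = (-3.5000, 7.0000)

Perpendicular bisector through (-3.5000, 7.0000)


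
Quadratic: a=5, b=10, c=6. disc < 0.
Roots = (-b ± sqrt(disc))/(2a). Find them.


disc = 10^2 - 4*5*6 = 100 - 120 = -20
sqrt(|disc|) = sqrt(20) = 4.4721
Real part = -10/(2*5) = -1.0000
Imag part = 4.4721/(2*5) = 0.4472

-1.0000 ± 0.4472i


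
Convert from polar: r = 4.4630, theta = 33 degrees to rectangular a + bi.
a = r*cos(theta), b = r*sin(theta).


a = 4.4630*cos(33°) = 4.4630*0.83867 = 3.7430
b = 4.4630*sin(33°) = 4.4630*0.54464 = 2.4307

3.7430 + 2.4307i


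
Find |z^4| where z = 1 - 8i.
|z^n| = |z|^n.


|z| = sqrt(1+64) = sqrt(65) = 8.0623
|z^4| = |z|^4 = (sqrt(65))^4 = 65^2 = 4225

|z^4| = 4225


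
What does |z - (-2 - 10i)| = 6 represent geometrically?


|z - z0| = r is a circle with center z0 and radius r.
Center = (-2, -10), radius = 6

Circle with center (-2, -10) and radius 6


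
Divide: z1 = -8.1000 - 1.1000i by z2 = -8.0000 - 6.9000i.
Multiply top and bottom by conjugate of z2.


Conjugate of z2 = -8.0000 + 6.9000i
Numerator: (-8.1000 - 1.1000i)(-8.0000 + 6.9000i) = 72.3900 - 47.0900i
Denominator: (-8)^2 + (-6.9)^2 = 111.61
Result = (72.3900 - 47.0900i)/111.61

0.6486 - 0.4219i


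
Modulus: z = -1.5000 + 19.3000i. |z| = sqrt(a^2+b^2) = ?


|z| = sqrt((-1.5)^2 + 19.3^2) = sqrt(2.25 + 372.49) = sqrt(374.74) = 19.3582

|z| = 19.3582


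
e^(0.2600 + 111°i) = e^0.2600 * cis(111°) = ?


e^0.2600 = 1.2969
cos(111°) = -0.3584
sin(111°) = 0.9336
Real = 1.2969*(-0.3584) = -0.4648
Imag = 1.2969*0.9336 = 1.2108

-0.4648 + 1.2108i


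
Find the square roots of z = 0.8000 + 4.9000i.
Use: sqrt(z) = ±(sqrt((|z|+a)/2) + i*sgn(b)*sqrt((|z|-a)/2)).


|z| = sqrt(0.64+24.01) = 4.9649
sqrt((|z|+a)/2) = sqrt((4.9649+0.8)/2) = sqrt(2.8824) = 1.6978
sqrt((|z|-a)/2) = sqrt((4.9649-0.8)/2) = sqrt(2.0824) = 1.4431

±(1.6978 + 1.4431i) i.e. 1.6978 + 1.4431i and -1.6978 - 1.4431i


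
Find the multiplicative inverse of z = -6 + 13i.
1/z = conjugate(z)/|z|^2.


|z|^2 = 36+169 = 205
1/z = (-6 - 13i)/205

1/z = -0.0293 - 0.0634i


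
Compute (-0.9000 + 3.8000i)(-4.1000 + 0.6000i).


Real = -0.9*(-4.1) - 3.8*0.6 = 3.69 - 2.28 = 1.41
Imag = -0.9*0.6 - (4.1)*3.8 = -0.54 - (15.58) = -16.12

1.4100 - 16.1200i


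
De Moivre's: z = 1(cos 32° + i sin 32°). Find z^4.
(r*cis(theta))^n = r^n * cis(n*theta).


r^4 = 1^4 = 1
n*theta = 4*32° = 128° = 128° (mod 360)
a = 1*cos(128°) = -0.6157
b = 1*sin(128°) = 0.7880

1 cis(128°) = -0.6157 + 0.7880i


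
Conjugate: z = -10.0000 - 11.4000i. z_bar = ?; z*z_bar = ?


z_bar = -10.0000 + 11.4000i
z*z_bar = (-10)^2 + (-11.4)^2 = 100 + 129.96 = 229.96

z_bar = -10.0000 + 11.4000i, z*z_bar = 229.96


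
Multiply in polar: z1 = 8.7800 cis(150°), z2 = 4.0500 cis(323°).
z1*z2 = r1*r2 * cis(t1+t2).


r = 8.7800 * 4.0500 = 35.5590
theta = 150° + 323° = 473° = 113° (mod 360)

35.5590 cis(113°)


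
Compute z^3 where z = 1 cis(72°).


r^3 = 1^3 = 1
n*theta = 3*72° = 216° = 216° (mod 360)
a = 1*cos(216°) = -0.8090
b = 1*sin(216°) = -0.5878

1 cis(216°) = -0.8090 - 0.5878i


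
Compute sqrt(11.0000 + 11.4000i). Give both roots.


|z| = sqrt(121+129.96) = 15.8417
sqrt((|z|+a)/2) = sqrt((15.8417+11)/2) = sqrt(13.4209) = 3.6634
sqrt((|z|-a)/2) = sqrt((15.8417-11)/2) = sqrt(2.4209) = 1.5559

±(3.6634 + 1.5559i) i.e. 3.6634 + 1.5559i and -3.6634 - 1.5559i


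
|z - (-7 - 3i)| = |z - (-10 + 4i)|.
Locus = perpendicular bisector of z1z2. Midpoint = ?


Equal distances means the locus is the perpendicular bisector of z1 and z2.
Midpoint = ((-7+(-10))/2, (-3+4)/2) = (-8.5000, 0.5000)

Perpendicular bisector through (-8.5000, 0.5000)


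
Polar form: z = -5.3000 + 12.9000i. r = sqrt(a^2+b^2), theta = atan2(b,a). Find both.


r = sqrt(28.09+166.41) = sqrt(194.5) = 13.9463
theta = atan2(12.9, -5.3) = 112.3354 degrees

r = 13.9463, theta = 112.3354 degrees


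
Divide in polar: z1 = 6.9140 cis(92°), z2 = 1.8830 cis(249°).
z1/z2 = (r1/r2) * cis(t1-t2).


r = 6.9140 / 1.8830 = 3.6718
theta = 92° - 249° = -157° = 203° (mod 360)

3.6718 cis(203°)


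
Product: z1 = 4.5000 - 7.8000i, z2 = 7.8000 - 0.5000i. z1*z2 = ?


Real = 4.5*7.8 - (-7.8)*(-0.5) = 35.1 - 3.9 = 31.2
Imag = 4.5*(-0.5) + 7.8*(-7.8) = -2.25 - (60.84) = -63.09

31.2000 - 63.0900i


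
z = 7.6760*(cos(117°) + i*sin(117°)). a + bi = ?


a = 7.6760*cos(117°) = 7.6760*(-0.45399) = -3.4848
b = 7.6760*sin(117°) = 7.6760*0.89101 = 6.8394

-3.4848 + 6.8394i


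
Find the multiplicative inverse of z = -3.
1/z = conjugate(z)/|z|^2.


|z|^2 = 9+0 = 9
1/z = (-3 - 0i)/9

1/z = -0.3333 + 0i


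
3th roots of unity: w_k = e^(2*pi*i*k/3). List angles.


The 3th roots of unity are cis(360k/3°) for k=0..2
Angle step = 360/3 = 120°
Primitive root: cis(120°)
Primitive root = -0.5000 + 0.8660i

3 roots at angles: 0°, 120°, 240°


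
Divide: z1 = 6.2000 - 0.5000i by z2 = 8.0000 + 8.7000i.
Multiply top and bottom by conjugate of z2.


Conjugate of z2 = 8.0000 - 8.7000i
Numerator: (6.2000 - 0.5000i)(8.0000 - 8.7000i) = 45.2500 - 57.9400i
Denominator: 8^2 + 8.7^2 = 139.69
Result = (45.2500 - 57.9400i)/139.69

0.3239 - 0.4148i


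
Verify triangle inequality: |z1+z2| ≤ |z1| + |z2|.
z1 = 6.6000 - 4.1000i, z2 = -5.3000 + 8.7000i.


|z1| = sqrt(6.6^2 + (-4.1)^2) = sqrt(60.37) = 7.7698
|z2| = sqrt((-5.3)^2 + 8.7^2) = sqrt(103.78) = 10.1872
z1+z2 = 1.3000 + 4.6000i
|z1+z2| = sqrt(22.85) = 4.7802
|z1|+|z2| = 7.7698 + 10.1872 = 17.9570

|z1+z2| = 4.7802 ≤ |z1|+|z2| = 17.9570 (verified)


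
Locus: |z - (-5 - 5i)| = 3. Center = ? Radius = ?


|z - z0| = r is a circle with center z0 and radius r.
Center = (-5, -5), radius = 3

Circle with center (-5, -5) and radius 3


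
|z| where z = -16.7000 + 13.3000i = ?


|z| = sqrt((-16.7)^2 + 13.3^2) = sqrt(278.89 + 176.89) = sqrt(455.78) = 21.3490

|z| = 21.3490


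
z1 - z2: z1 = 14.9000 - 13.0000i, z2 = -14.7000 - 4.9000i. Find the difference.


Real: 14.9 + 14.7 = 29.6
Imag: -13 + 4.9 = -8.1

29.6000 - 8.1000i


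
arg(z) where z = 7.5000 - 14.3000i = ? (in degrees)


Re = 7.5, Im = -14.3
arg = atan2(-14.3, 7.5) = -62.3241 degrees

arg(z) = -62.3241 degrees


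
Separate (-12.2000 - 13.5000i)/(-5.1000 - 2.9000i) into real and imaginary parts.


Multiply by conjugate: (-12.2000 - 13.5000i)(-5.1000 + 2.9000i) / ((-5.1)^2 + (-2.9)^2)
Numerator real = -12.2*(-5.1) - (13.5)*(-2.9) = 101.37
Numerator imag = -13.5*(-5.1) - (-12.2)*(-2.9) = 33.47
Denominator = 34.42
Re(z) = 101.37/34.42 = 2.9451
Im(z) = 33.47/34.42 = 0.9724

Re(z) = 2.9451, Im(z) = 0.9724


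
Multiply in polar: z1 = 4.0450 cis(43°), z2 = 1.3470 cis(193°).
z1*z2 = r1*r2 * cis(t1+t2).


r = 4.0450 * 1.3470 = 5.4486
theta = 43° + 193° = 236° = 236° (mod 360)

5.4486 cis(236°)


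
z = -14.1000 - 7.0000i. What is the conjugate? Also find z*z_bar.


z_bar = -14.1000 + 7.0000i
z*z_bar = (-14.1)^2 + (-7)^2 = 198.81 + 49 = 247.81

z_bar = -14.1000 + 7.0000i, z*z_bar = 247.81


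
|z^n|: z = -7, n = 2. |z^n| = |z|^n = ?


|z| = sqrt(49+0) = sqrt(49) = 7
|z^2| = |z|^2 = 7^2 = 49

|z^2| = 49


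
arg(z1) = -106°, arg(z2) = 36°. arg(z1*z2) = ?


arg(z1*z2) = -106° + 36° = -70°
Normalized to (-180°, 180°]: -70°

-70°


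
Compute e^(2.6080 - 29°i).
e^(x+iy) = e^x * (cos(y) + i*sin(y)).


e^2.6080 = 13.57188
cos(-29°) = 0.87462
sin(-29°) = -0.48481
Real = 13.57188*0.87462 = 11.8702
Imag = 13.57188*(-0.48481) = -6.5798

11.8702 - 6.5798i


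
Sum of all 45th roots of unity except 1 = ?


With w = e^(2*pi*i/45), all 45 of the 45th roots of unity w^0 = 1, w, ..., w^(44) sum to 0: 1 + w + ... + w^(44) = (1 - w^45)/(1 - w) = 0 since w^45 = 1, w ≠ 1.
Removing the root 1: w + w^2 + ... + w^(44) = 0 - 1 = -1

Sum = -1


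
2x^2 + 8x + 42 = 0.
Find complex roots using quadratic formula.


disc = 8^2 - 4*2*42 = 64 - 336 = -272
sqrt(|disc|) = sqrt(272) = 16.4924
Real part = -8/(2*2) = -2.0000
Imag part = 16.4924/(2*2) = 4.1231

-2.0000 ± 4.1231i


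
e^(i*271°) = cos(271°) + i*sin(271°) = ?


cos(271°) = 0.0175
sin(271°) = -0.9998

e^(i*271°) = 0.0175 - 0.9998i


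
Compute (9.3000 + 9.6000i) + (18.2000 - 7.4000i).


Real: 9.3 + 18.2 = 27.5
Imag: 9.6 - 7.4 = 2.2

27.5000 + 2.2000i


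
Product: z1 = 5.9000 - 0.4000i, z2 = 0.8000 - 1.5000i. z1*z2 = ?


Real = 5.9*0.8 - (-0.4)*(-1.5) = 4.72 - 0.6 = 4.12
Imag = 5.9*(-1.5) + 0.8*(-0.4) = -8.85 - (0.32) = -9.17

4.1200 - 9.1700i


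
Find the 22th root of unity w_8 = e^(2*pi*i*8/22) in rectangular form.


Angle = 360*8/22 = 130.9091°
a = cos(130.9091°) = -0.6549
b = sin(130.9091°) = 0.7557

-0.6549 + 0.7557i


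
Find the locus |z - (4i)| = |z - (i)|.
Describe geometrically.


Equal distances means the locus is the perpendicular bisector of z1 and z2.
Midpoint = ((0+0)/2, (4+1)/2) = (0, 2.5000)

Perpendicular bisector through (0, 2.5000)


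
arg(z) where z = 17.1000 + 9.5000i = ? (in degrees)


Re = 17.1, Im = 9.5
arg = atan2(9.5, 17.1) = 29.0546 degrees

arg(z) = 29.0546 degrees


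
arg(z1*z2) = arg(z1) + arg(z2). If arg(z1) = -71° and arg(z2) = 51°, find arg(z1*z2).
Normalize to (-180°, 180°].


arg(z1*z2) = -71° + 51° = -20°
Normalized to (-180°, 180°]: -20°

-20°


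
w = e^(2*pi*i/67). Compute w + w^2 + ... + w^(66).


With w = e^(2*pi*i/67), all 67 of the 67th roots of unity w^0 = 1, w, ..., w^(66) sum to 0: 1 + w + ... + w^(66) = (1 - w^67)/(1 - w) = 0 since w^67 = 1, w ≠ 1.
Removing the root 1: w + w^2 + ... + w^(66) = 0 - 1 = -1

Sum = -1


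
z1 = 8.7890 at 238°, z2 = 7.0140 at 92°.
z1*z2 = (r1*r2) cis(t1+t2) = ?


r = 8.7890 * 7.0140 = 61.6460
theta = 238° + 92° = 330° = 330° (mod 360)

61.6460 cis(330°)


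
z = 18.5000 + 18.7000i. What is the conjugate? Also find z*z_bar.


z_bar = 18.5000 - 18.7000i
z*z_bar = 18.5^2 + 18.7^2 = 342.25 + 349.69 = 691.94

z_bar = 18.5000 - 18.7000i, z*z_bar = 691.94


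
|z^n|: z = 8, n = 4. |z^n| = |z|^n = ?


|z| = sqrt(64+0) = sqrt(64) = 8
|z^4| = |z|^4 = 8^4 = 4096

|z^4| = 4096


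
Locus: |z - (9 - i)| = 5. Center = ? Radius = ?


|z - z0| = r is a circle with center z0 and radius r.
Center = (9, -1), radius = 5

Circle with center (9, -1) and radius 5


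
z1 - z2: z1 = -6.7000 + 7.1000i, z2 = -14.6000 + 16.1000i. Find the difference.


Real: -6.7 + 14.6 = 7.9
Imag: 7.1 - 16.1 = -9

7.9000 - 9.0000i


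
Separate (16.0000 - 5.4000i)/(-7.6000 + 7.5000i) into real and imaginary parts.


Multiply by conjugate: (16.0000 - 5.4000i)(-7.6000 - 7.5000i) / ((-7.6)^2 + 7.5^2)
Numerator real = 16*(-7.6) - (5.4)*7.5 = -162.1
Numerator imag = -5.4*(-7.6) - 16*7.5 = -78.96
Denominator = 114.01
Re(z) = -162.1/114.01 = -1.4218
Im(z) = -78.96/114.01 = -0.6926

Re(z) = -1.4218, Im(z) = -0.6926


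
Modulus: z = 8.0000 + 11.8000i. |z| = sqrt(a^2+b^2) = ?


|z| = sqrt(8^2 + 11.8^2) = sqrt(64 + 139.24) = sqrt(203.24) = 14.2562

|z| = 14.2562


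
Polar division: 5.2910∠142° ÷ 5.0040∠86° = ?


r = 5.2910 / 5.0040 = 1.0574
theta = 142° - 86° = 56° = 56° (mod 360)

1.0574 cis(56°)


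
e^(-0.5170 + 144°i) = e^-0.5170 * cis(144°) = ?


e^-0.5170 = 0.5963
cos(144°) = -0.809
sin(144°) = 0.5878
Real = 0.5963*(-0.809) = -0.4824
Imag = 0.5963*0.5878 = 0.3505

-0.4824 + 0.3505i


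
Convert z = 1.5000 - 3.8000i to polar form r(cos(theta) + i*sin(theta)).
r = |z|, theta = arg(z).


r = sqrt(2.25+14.44) = sqrt(16.69) = 4.0853
theta = atan2(-3.8, 1.5) = -68.4590 degrees

r = 4.0853, theta = -68.4590 degrees


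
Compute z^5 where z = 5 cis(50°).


r^5 = 5^5 = 3125
n*theta = 5*50° = 250° = 250° (mod 360)
a = 3125*cos(250°) = -1068.8129
b = 3125*sin(250°) = -2936.5394

3125 cis(250°) = -1068.8129 - 2936.5394i


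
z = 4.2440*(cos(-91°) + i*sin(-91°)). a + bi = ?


a = 4.2440*cos(-91°) = 4.2440*(-0.01745) = -0.0741
b = 4.2440*sin(-91°) = 4.2440*(-0.99985) = -4.2434

-0.0741 - 4.2434i


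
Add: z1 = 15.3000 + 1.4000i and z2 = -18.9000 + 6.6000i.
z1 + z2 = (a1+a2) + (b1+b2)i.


Real: 15.3 - 18.9 = -3.6
Imag: 1.4 + 6.6 = 8

-3.6000 + 8.0000i


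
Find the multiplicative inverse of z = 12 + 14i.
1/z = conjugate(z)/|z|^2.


|z|^2 = 144+196 = 340
1/z = (12 - 14i)/340

1/z = 0.0353 - 0.0412i


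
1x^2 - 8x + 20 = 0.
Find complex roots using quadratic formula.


disc = (-8)^2 - 4*1*20 = 64 - 80 = -16
sqrt(|disc|) = sqrt(16) = 4.0000
Real part = 8/(2*1) = 4.0000
Imag part = 4.0000/(2*1) = 2.0000

4.0000 ± 2.0000i


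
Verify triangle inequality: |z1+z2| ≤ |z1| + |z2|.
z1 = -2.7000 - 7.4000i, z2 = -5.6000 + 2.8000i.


|z1| = sqrt((-2.7)^2 + (-7.4)^2) = sqrt(62.05) = 7.8772
|z2| = sqrt((-5.6)^2 + 2.8^2) = sqrt(39.2) = 6.2610
z1+z2 = -8.3000 - 4.6000i
|z1+z2| = sqrt(90.05) = 9.4895
|z1|+|z2| = 7.8772 + 6.2610 = 14.1382

|z1+z2| = 9.4895 ≤ |z1|+|z2| = 14.1382 (verified)


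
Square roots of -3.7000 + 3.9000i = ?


|z| = sqrt(13.69+15.21) = 5.3759
sqrt((|z|+a)/2) = sqrt((5.3759+(-3.7))/2) = sqrt(0.8379) = 0.9154
sqrt((|z|-a)/2) = sqrt((5.3759-(-3.7))/2) = sqrt(4.5379) = 2.1302

±(0.9154 + 2.1302i) i.e. 0.9154 + 2.1302i and -0.9154 - 2.1302i


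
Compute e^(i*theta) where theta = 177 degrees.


cos(177°) = -0.9986
sin(177°) = 0.0523

e^(i*177°) = -0.9986 + 0.0523i


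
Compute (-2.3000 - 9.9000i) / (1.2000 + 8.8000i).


Conjugate of z2 = 1.2000 - 8.8000i
Numerator: (-2.3000 - 9.9000i)(1.2000 - 8.8000i) = -89.8800 + 8.3600i
Denominator: 1.2^2 + 8.8^2 = 78.88
Result = (-89.8800 + 8.3600i)/78.88

-1.1395 + 0.1060i


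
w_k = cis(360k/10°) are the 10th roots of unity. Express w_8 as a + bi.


Angle = 360*8/10 = 288°
a = cos(288°) = 0.3090
b = sin(288°) = -0.9511

0.3090 - 0.9511i


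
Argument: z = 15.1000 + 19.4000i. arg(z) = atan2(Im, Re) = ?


Re = 15.1, Im = 19.4
arg = atan2(19.4, 15.1) = 52.1046 degrees

arg(z) = 52.1046 degrees


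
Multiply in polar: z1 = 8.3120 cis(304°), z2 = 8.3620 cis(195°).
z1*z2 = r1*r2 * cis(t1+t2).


r = 8.3120 * 8.3620 = 69.5049
theta = 304° + 195° = 499° = 139° (mod 360)

69.5049 cis(139°)


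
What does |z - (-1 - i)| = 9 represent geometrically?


|z - z0| = r is a circle with center z0 and radius r.
Center = (-1, -1), radius = 9

Circle with center (-1, -1) and radius 9


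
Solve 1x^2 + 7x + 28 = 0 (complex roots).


disc = 7^2 - 4*1*28 = 49 - 112 = -63
sqrt(|disc|) = sqrt(63) = 7.9373
Real part = -7/(2*1) = -3.5000
Imag part = 7.9373/(2*1) = 3.9686

-3.5000 ± 3.9686i


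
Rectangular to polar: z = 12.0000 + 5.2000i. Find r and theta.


r = sqrt(144+27.04) = sqrt(171.04) = 13.0782
theta = atan2(5.2, 12) = 23.4287 degrees

r = 13.0782, theta = 23.4287 degrees
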